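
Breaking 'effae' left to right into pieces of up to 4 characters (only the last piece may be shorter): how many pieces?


'effae' has 5 characters.
Chunking with max size 4:
  Chunk 1: 'effa' (positions 0-3)
  Chunk 2: 'e' (positions 4-4)
Total chunks: ceil(5 / 4) = 2

2


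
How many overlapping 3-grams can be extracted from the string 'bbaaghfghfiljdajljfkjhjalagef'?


String 'bbaaghfghfiljdajljfkjhjalagef' has length L = 29.
Number of overlapping n-grams = L - n + 1
Substituting: 29 - 3 + 1 = 27

27


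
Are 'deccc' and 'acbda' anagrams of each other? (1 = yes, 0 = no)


Sort characters of 'deccc': 'cccde'
Sort characters of 'acbda': 'aabcd'
Sorted forms differ -> they are NOT anagrams
Result: 0

0


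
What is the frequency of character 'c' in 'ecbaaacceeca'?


Scanning 'ecbaaacceeca' for 'c':
  Position 1: 'c' -> MATCH (count: 1)
  Position 6: 'c' -> MATCH (count: 2)
  Position 7: 'c' -> MATCH (count: 3)
  Position 10: 'c' -> MATCH (count: 4)
Total occurrences of 'c': 4

4


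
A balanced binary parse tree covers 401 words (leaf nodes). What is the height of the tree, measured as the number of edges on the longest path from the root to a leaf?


In a balanced binary tree with n leaves the deepest leaf is ceil(log2(n)) edges below the root.
log2(401) = 8.6475
ceil(8.6475) = 9
height (edges) = 9

9


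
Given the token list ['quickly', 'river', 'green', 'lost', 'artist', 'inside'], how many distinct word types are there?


Listing all tokens and tracking unique types:
  Token 1: 'quickly' -> NEW (unique so far: 1)
  Token 2: 'river' -> NEW (unique so far: 2)
  Token 3: 'green' -> NEW (unique so far: 3)
  Token 4: 'lost' -> NEW (unique so far: 4)
  Token 5: 'artist' -> NEW (unique so far: 5)
  Token 6: 'inside' -> NEW (unique so far: 6)
Unique types: ('artist', 'green', 'inside', 'lost', 'quickly', 'river')
Vocabulary size: 6

6


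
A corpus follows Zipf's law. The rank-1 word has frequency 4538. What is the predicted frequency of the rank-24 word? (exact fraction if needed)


Zipf's law: freq(rank) = f1 / rank
f1 = 4538, rank = 24
freq = 4538 / 24
GCD(4538, 24) = 2
Simplified: 2269/12

2269/12


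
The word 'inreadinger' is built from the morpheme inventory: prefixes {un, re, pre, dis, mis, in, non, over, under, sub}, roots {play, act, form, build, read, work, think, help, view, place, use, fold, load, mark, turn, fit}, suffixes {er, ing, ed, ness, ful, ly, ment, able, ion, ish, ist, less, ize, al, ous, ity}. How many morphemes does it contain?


Segmenting 'inreadinger' against the inventory:
  'in' -> prefix (morpheme 1)
  'read' -> root (morpheme 2)
  'ing' -> suffix (morpheme 3)
  'er' -> suffix (morpheme 4)
Total morphemes: 4

4


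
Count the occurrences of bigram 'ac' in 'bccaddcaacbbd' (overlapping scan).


Scanning 'bccaddcaacbbd' for bigram 'ac':
  Position 0: 'bc' -> no
  Position 1: 'cc' -> no
  Position 2: 'ca' -> no
  Position 3: 'ad' -> no
  Position 4: 'dd' -> no
  Position 5: 'dc' -> no
  Position 6: 'ca' -> no
  Position 7: 'aa' -> no
  Position 8: 'ac' -> MATCH
  Position 9: 'cb' -> no
  Position 10: 'bb' -> no
  Position 11: 'bd' -> no
Total matches: 1

1


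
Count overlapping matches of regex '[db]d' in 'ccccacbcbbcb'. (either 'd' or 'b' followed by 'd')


Pattern: [db]d means either 'd' or 'b' followed by 'd'.
Scanning 'ccccacbcbbcb' position-by-position:
  Pos 0: window 'cc' -> no
  Pos 1: window 'cc' -> no
  Pos 2: window 'cc' -> no
  Pos 3: window 'ca' -> no
  Pos 4: window 'ac' -> no
  Pos 5: window 'cb' -> no
  Pos 6: window 'bc' -> no
  Pos 7: window 'cb' -> no
  Pos 8: window 'bb' -> no
  Pos 9: window 'bc' -> no
  Pos 10: window 'cb' -> no
  Pos 11: window 'b' -> no
Total matches: 0

0


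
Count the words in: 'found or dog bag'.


Counting words by splitting on spaces:
  Word 1: 'found'
  Word 2: 'or'
  Word 3: 'dog'
  Word 4: 'bag'
Total words: 4

4


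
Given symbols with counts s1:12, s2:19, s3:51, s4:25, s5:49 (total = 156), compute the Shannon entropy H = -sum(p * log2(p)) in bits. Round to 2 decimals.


Computing entropy H = -sum(p_i * log2(p_i)):
  s1: p = 12/156 = 0.0769, -p*log2(p) = 0.2846
  s2: p = 19/156 = 0.1218, -p*log2(p) = 0.3699
  s3: p = 51/156 = 0.3269, -p*log2(p) = 0.5273
  s4: p = 25/156 = 0.1603, -p*log2(p) = 0.4233
  s5: p = 49/156 = 0.3141, -p*log2(p) = 0.5248
H = sum of terms = 2.1299
Rounded to 2 decimals: 2.13

2.13


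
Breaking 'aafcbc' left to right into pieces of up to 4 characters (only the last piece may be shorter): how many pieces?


'aafcbc' has 6 characters.
Chunking with max size 4:
  Chunk 1: 'aafc' (positions 0-3)
  Chunk 2: 'bc' (positions 4-5)
Total chunks: ceil(6 / 4) = 2

2


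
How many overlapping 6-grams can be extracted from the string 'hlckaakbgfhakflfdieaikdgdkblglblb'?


String 'hlckaakbgfhakflfdieaikdgdkblglblb' has length L = 33.
Number of overlapping n-grams = L - n + 1
Substituting: 33 - 6 + 1 = 28

28


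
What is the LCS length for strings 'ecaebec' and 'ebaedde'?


DP table for LCS of 'ecaebec' and 'ebaedde':
       e  b  a  e  d  d  e
    0  0  0  0  0  0  0  0
  e 0  1  1  1  1  1  1  1
  c 0  1  1  1  1  1  1  1
  a 0  1  1  2  2  2  2  2
  e 0  1  1  2  3  3  3  3
  b 0  1  2  2  3  3  3  3
  e 0  1  2  2  3  3  3  4
  c 0  1  2  2  3  3  3  4
LCS: 'eaee'
LCS length = 4

4


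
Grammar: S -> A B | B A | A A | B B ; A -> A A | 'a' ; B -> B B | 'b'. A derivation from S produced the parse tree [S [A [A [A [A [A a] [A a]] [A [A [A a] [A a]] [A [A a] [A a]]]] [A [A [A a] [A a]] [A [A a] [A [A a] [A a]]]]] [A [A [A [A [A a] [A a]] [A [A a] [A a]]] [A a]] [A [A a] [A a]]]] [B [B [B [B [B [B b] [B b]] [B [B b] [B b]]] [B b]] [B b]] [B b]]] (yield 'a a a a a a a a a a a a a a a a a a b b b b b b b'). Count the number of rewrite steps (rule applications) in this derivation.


Every bracketed nonterminal node [X ...] in the tree is produced by exactly one rule application.
Reading the tree off as a leftmost derivation:
  Step 1: S  =>  A B   (applied S -> A B)
  Step 2: A B  =>  A A B   (applied A -> A A)
  Step 3: A A B  =>  A A A B   (applied A -> A A)
  Step 4: A A A B  =>  A A A A B   (applied A -> A A)
  Step 5: A A A A B  =>  A A A A A B   (applied A -> A A)
  Step 6: A A A A A B  =>  a A A A A B   (applied A -> a)
  Step 7: a A A A A B  =>  a a A A A B   (applied A -> a)
  Step 8: a a A A A B  =>  a a A A A A B   (applied A -> A A)
  Step 9: a a A A A A B  =>  a a A A A A A B   (applied A -> A A)
  Step 10: a a A A A A A B  =>  a a a A A A A B   (applied A -> a)
  Step 11: a a a A A A A B  =>  a a a a A A A B   (applied A -> a)
  Step 12: a a a a A A A B  =>  a a a a A A A A B   (applied A -> A A)
  Step 13: a a a a A A A A B  =>  a a a a a A A A B   (applied A -> a)
  Step 14: a a a a a A A A B  =>  a a a a a a A A B   (applied A -> a)
  Step 15: a a a a a a A A B  =>  a a a a a a A A A B   (applied A -> A A)
  Step 16: a a a a a a A A A B  =>  a a a a a a A A A A B   (applied A -> A A)
  Step 17: a a a a a a A A A A B  =>  a a a a a a a A A A B   (applied A -> a)
  Step 18: a a a a a a a A A A B  =>  a a a a a a a a A A B   (applied A -> a)
  Step 19: a a a a a a a a A A B  =>  a a a a a a a a A A A B   (applied A -> A A)
  Step 20: a a a a a a a a A A A B  =>  a a a a a a a a a A A B   (applied A -> a)
  Step 21: a a a a a a a a a A A B  =>  a a a a a a a a a A A A B   (applied A -> A A)
  Step 22: a a a a a a a a a A A A B  =>  a a a a a a a a a a A A B   (applied A -> a)
  Step 23: a a a a a a a a a a A A B  =>  a a a a a a a a a a a A B   (applied A -> a)
  Step 24: a a a a a a a a a a a A B  =>  a a a a a a a a a a a A A B   (applied A -> A A)
  Step 25: a a a a a a a a a a a A A B  =>  a a a a a a a a a a a A A A B   (applied A -> A A)
  Step 26: a a a a a a a a a a a A A A B  =>  a a a a a a a a a a a A A A A B   (applied A -> A A)
  Step 27: a a a a a a a a a a a A A A A B  =>  a a a a a a a a a a a A A A A A B   (applied A -> A A)
  Step 28: a a a a a a a a a a a A A A A A B  =>  a a a a a a a a a a a a A A A A B   (applied A -> a)
  Step 29: a a a a a a a a a a a a A A A A B  =>  a a a a a a a a a a a a a A A A B   (applied A -> a)
  Step 30: a a a a a a a a a a a a a A A A B  =>  a a a a a a a a a a a a a A A A A B   (applied A -> A A)
  Step 31: a a a a a a a a a a a a a A A A A B  =>  a a a a a a a a a a a a a a A A A B   (applied A -> a)
  Step 32: a a a a a a a a a a a a a a A A A B  =>  a a a a a a a a a a a a a a a A A B   (applied A -> a)
  Step 33: a a a a a a a a a a a a a a a A A B  =>  a a a a a a a a a a a a a a a a A B   (applied A -> a)
  Step 34: a a a a a a a a a a a a a a a a A B  =>  a a a a a a a a a a a a a a a a A A B   (applied A -> A A)
  Step 35: a a a a a a a a a a a a a a a a A A B  =>  a a a a a a a a a a a a a a a a a A B   (applied A -> a)
  Step 36: a a a a a a a a a a a a a a a a a A B  =>  a a a a a a a a a a a a a a a a a a B   (applied A -> a)
  Step 37: a a a a a a a a a a a a a a a a a a B  =>  a a a a a a a a a a a a a a a a a a B B   (applied B -> B B)
  Step 38: a a a a a a a a a a a a a a a a a a B B  =>  a a a a a a a a a a a a a a a a a a B B B   (applied B -> B B)
  Step 39: a a a a a a a a a a a a a a a a a a B B B  =>  a a a a a a a a a a a a a a a a a a B B B B   (applied B -> B B)
  Step 40: a a a a a a a a a a a a a a a a a a B B B B  =>  a a a a a a a a a a a a a a a a a a B B B B B   (applied B -> B B)
  Step 41: a a a a a a a a a a a a a a a a a a B B B B B  =>  a a a a a a a a a a a a a a a a a a B B B B B B   (applied B -> B B)
  Step 42: a a a a a a a a a a a a a a a a a a B B B B B B  =>  a a a a a a a a a a a a a a a a a a b B B B B B   (applied B -> b)
  Step 43: a a a a a a a a a a a a a a a a a a b B B B B B  =>  a a a a a a a a a a a a a a a a a a b b B B B B   (applied B -> b)
  Step 44: a a a a a a a a a a a a a a a a a a b b B B B B  =>  a a a a a a a a a a a a a a a a a a b b B B B B B   (applied B -> B B)
  Step 45: a a a a a a a a a a a a a a a a a a b b B B B B B  =>  a a a a a a a a a a a a a a a a a a b b b B B B B   (applied B -> b)
  Step 46: a a a a a a a a a a a a a a a a a a b b b B B B B  =>  a a a a a a a a a a a a a a a a a a b b b b B B B   (applied B -> b)
  Step 47: a a a a a a a a a a a a a a a a a a b b b b B B B  =>  a a a a a a a a a a a a a a a a a a b b b b b B B   (applied B -> b)
  Step 48: a a a a a a a a a a a a a a a a a a b b b b b B B  =>  a a a a a a a a a a a a a a a a a a b b b b b b B   (applied B -> b)
  Step 49: a a a a a a a a a a a a a a a a a a b b b b b b B  =>  a a a a a a a a a a a a a a a a a a b b b b b b b   (applied B -> b)
Final yield: a a a a a a a a a a a a a a a a a a b b b b b b b
Total rewrite steps: 49

49


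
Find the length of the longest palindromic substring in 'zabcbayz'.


Scanning 'zabcbayz' for palindromic substrings.
Substring at positions 1-5: 'abcba'.
Check: reverse('abcba') = 'abcba' -> palindrome confirmed.
Neighbouring characters ('z' / 'y') break symmetry, so it cannot extend further.
No longer palindromic substring exists; longest length = 5

5


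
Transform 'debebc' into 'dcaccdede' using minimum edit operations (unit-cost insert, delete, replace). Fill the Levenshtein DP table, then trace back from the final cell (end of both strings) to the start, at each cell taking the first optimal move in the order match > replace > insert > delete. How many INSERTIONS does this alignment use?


Edit distance = 7. Backtracking from cell (6, 9) with preference match > replace > insert > delete,
then listing the resulting alignment 'debebc' -> 'dcaccdede' left to right:
  Step 1: keep 'd'
  Step 2: insert 'c' [insertion #1]
  Step 3: insert 'a' [insertion #2]
  Step 4: insert 'c' [insertion #3]
  Step 5: replace e->c
  Step 6: replace b->d
  Step 7: keep 'e'
  Step 8: replace b->d
  Step 9: replace c->e
Total insertions: 3

3


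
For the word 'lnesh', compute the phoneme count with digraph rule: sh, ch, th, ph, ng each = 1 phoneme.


Parsing 'lnesh' greedily, digraphs first:
  'l' -> consonant phoneme (phonemes so far: 1)
  'n' -> consonant phoneme (phonemes so far: 2)
  'e' -> vowel phoneme (phonemes so far: 3)
  'sh' -> digraph (1 consonant phoneme) (phonemes so far: 4)
Total phonemes: 4

4


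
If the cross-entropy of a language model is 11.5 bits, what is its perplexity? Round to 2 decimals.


Perplexity formula: PP = 2^H
H = 11.5
PP = 2^11.5
Decompose: 2^11.5 = 2^11 * 2^0.5 = 2^11 * sqrt(2)
2^11 = 2048, sqrt(2) ~ 1.4142136
PP ~ 2048 * 1.4142136 = 2896.3094528
Rounded to 2 decimals: 2896.31

2896.31


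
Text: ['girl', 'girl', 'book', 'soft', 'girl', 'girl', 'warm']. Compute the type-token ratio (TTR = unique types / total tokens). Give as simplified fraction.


Tokens: 7
Unique types: ('book', 'girl', 'soft', 'warm') = 4
TTR = 4/7
Already in lowest terms.

4/7


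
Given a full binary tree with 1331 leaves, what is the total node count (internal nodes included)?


Leaf nodes (terminals): 1331
Internal nodes = n - 1 = 1331 - 1 = 1330
Total = leaves + internal = 1331 + 1330 = 2661

2661


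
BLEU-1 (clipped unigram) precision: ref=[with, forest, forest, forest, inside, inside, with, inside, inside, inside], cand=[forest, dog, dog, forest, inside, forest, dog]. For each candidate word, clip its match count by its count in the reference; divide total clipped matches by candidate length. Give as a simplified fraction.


Reference word counts: {'forest': 3, 'inside': 5, 'with': 2}
Checking each candidate word (with clipping):
  'forest' -> in reference (ref count 3, used 1/3) -> match (matches: 1)
  'dog' -> not in reference -> no match (matches: 1)
  'dog' -> not in reference -> no match (matches: 1)
  'forest' -> in reference (ref count 3, used 2/3) -> match (matches: 2)
  'inside' -> in reference (ref count 5, used 1/5) -> match (matches: 3)
  'forest' -> in reference (ref count 3, used 3/3) -> match (matches: 4)
  'dog' -> not in reference -> no match (matches: 4)
Clipped matches: 4, Candidate length: 7
Precision = 4/7

4/7


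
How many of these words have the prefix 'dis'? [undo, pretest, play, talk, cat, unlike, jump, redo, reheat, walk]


Checking each word for prefix 'dis':
  'undo' -> no (count: 0)
  'pretest' -> no (count: 0)
  'play' -> no (count: 0)
  'talk' -> no (count: 0)
  'cat' -> no (count: 0)
  'unlike' -> no (count: 0)
  'jump' -> no (count: 0)
  'redo' -> no (count: 0)
  'reheat' -> no (count: 0)
  'walk' -> no (count: 0)
Total with prefix 'dis': 0

0


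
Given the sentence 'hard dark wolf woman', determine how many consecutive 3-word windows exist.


Word trigrams from [4] words:
  Trigram 1: (hard dark wolf)
  Trigram 2: (dark wolf woman)
Total word trigrams: 4 - 2 = 2

2


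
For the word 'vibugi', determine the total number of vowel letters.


Scanning each character of 'vibugi':
  Position 1: 'v' -> consonant (running count: 0)
  Position 2: 'i' -> vowel (running count: 1)
  Position 3: 'b' -> consonant (running count: 1)
  Position 4: 'u' -> vowel (running count: 2)
  Position 5: 'g' -> consonant (running count: 2)
  Position 6: 'i' -> vowel (running count: 3)
Total vowels: 3

3


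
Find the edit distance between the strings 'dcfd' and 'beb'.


Building DP table for s1='dcfd' (len 4) and s2='beb' (len 3):
       b  e  b
    0  1  2  3
  d 1  1  2  3
  c 2  2  2  3
  f 3  3  3  3
  d 4  4  4  4
Edit distance = dp[4][3] = 4

4


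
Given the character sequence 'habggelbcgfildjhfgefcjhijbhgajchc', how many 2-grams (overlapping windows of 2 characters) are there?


String 'habggelbcgfildjhfgefcjhijbhgajchc' has length L = 33.
Number of overlapping n-grams = L - n + 1
Substituting: 33 - 2 + 1 = 32

32


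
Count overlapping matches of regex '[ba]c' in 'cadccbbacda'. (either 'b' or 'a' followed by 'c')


Pattern: [ba]c means either 'b' or 'a' followed by 'c'.
Scanning 'cadccbbacda' position-by-position:
  Pos 0: window 'ca' -> no
  Pos 1: window 'ad' -> no
  Pos 2: window 'dc' -> no
  Pos 3: window 'cc' -> no
  Pos 4: window 'cb' -> no
  Pos 5: window 'bb' -> no
  Pos 6: window 'ba' -> no
  Pos 7: window 'ac' -> MATCH
  Pos 8: window 'cd' -> no
  Pos 9: window 'da' -> no
  Pos 10: window 'a' -> no
Total matches: 1

1


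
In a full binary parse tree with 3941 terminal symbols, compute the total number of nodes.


Leaf nodes (terminals): 3941
Internal nodes = n - 1 = 3941 - 1 = 3940
Total = leaves + internal = 3941 + 3940 = 7881

7881


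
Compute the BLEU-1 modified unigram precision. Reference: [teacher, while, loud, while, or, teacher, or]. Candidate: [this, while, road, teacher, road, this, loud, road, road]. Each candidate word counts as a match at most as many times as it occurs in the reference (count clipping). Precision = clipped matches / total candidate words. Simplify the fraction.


Reference word counts: {'loud': 1, 'or': 2, 'teacher': 2, 'while': 2}
Checking each candidate word (with clipping):
  'this' -> not in reference -> no match (matches: 0)
  'while' -> in reference (ref count 2, used 1/2) -> match (matches: 1)
  'road' -> not in reference -> no match (matches: 1)
  'teacher' -> in reference (ref count 2, used 1/2) -> match (matches: 2)
  'road' -> not in reference -> no match (matches: 2)
  'this' -> not in reference -> no match (matches: 2)
  'loud' -> in reference (ref count 1, used 1/1) -> match (matches: 3)
  'road' -> not in reference -> no match (matches: 3)
  'road' -> not in reference -> no match (matches: 3)
Clipped matches: 3, Candidate length: 9
Precision = 3/9 = 1/3

1/3


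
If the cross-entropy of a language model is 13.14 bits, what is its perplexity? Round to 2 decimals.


Perplexity formula: PP = 2^H
H = 13.14
PP = 2^13.14
Decompose: 2^13.14 = 2^13 * 2^0.14
2^13 = 8192, 2^0.14 ~ 1.1019051
PP ~ 8192 * 1.1019051 = 9026.8065792
Rounded to 2 decimals: 9026.81

9026.81


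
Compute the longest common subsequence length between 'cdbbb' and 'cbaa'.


DP table for LCS of 'cdbbb' and 'cbaa':
       c  b  a  a
    0  0  0  0  0
  c 0  1  1  1  1
  d 0  1  1  1  1
  b 0  1  2  2  2
  b 0  1  2  2  2
  b 0  1  2  2  2
LCS: 'cb'
LCS length = 2

2


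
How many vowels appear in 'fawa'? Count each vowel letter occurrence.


Scanning each character of 'fawa':
  Position 1: 'f' -> consonant (running count: 0)
  Position 2: 'a' -> vowel (running count: 1)
  Position 3: 'w' -> consonant (running count: 1)
  Position 4: 'a' -> vowel (running count: 2)
Total vowels: 2

2


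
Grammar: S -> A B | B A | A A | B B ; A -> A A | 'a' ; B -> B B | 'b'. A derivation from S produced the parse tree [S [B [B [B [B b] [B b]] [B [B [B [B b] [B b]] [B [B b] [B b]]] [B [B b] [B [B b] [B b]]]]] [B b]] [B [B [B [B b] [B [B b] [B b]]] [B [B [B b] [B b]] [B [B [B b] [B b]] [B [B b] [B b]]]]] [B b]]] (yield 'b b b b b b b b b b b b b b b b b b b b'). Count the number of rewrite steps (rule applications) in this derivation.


Every bracketed nonterminal node [X ...] in the tree is produced by exactly one rule application.
Reading the tree off as a leftmost derivation:
  Step 1: S  =>  B B   (applied S -> B B)
  Step 2: B B  =>  B B B   (applied B -> B B)
  Step 3: B B B  =>  B B B B   (applied B -> B B)
  Step 4: B B B B  =>  B B B B B   (applied B -> B B)
  Step 5: B B B B B  =>  b B B B B   (applied B -> b)
  Step 6: b B B B B  =>  b b B B B   (applied B -> b)
  Step 7: b b B B B  =>  b b B B B B   (applied B -> B B)
  Step 8: b b B B B B  =>  b b B B B B B   (applied B -> B B)
  Step 9: b b B B B B B  =>  b b B B B B B B   (applied B -> B B)
  Step 10: b b B B B B B B  =>  b b b B B B B B   (applied B -> b)
  Step 11: b b b B B B B B  =>  b b b b B B B B   (applied B -> b)
  Step 12: b b b b B B B B  =>  b b b b B B B B B   (applied B -> B B)
  Step 13: b b b b B B B B B  =>  b b b b b B B B B   (applied B -> b)
  Step 14: b b b b b B B B B  =>  b b b b b b B B B   (applied B -> b)
  Step 15: b b b b b b B B B  =>  b b b b b b B B B B   (applied B -> B B)
  Step 16: b b b b b b B B B B  =>  b b b b b b b B B B   (applied B -> b)
  Step 17: b b b b b b b B B B  =>  b b b b b b b B B B B   (applied B -> B B)
  Step 18: b b b b b b b B B B B  =>  b b b b b b b b B B B   (applied B -> b)
  Step 19: b b b b b b b b B B B  =>  b b b b b b b b b B B   (applied B -> b)
  Step 20: b b b b b b b b b B B  =>  b b b b b b b b b b B   (applied B -> b)
  Step 21: b b b b b b b b b b B  =>  b b b b b b b b b b B B   (applied B -> B B)
  Step 22: b b b b b b b b b b B B  =>  b b b b b b b b b b B B B   (applied B -> B B)
  Step 23: b b b b b b b b b b B B B  =>  b b b b b b b b b b B B B B   (applied B -> B B)
  Step 24: b b b b b b b b b b B B B B  =>  b b b b b b b b b b b B B B   (applied B -> b)
  Step 25: b b b b b b b b b b b B B B  =>  b b b b b b b b b b b B B B B   (applied B -> B B)
  Step 26: b b b b b b b b b b b B B B B  =>  b b b b b b b b b b b b B B B   (applied B -> b)
  Step 27: b b b b b b b b b b b b B B B  =>  b b b b b b b b b b b b b B B   (applied B -> b)
  Step 28: b b b b b b b b b b b b b B B  =>  b b b b b b b b b b b b b B B B   (applied B -> B B)
  Step 29: b b b b b b b b b b b b b B B B  =>  b b b b b b b b b b b b b B B B B   (applied B -> B B)
  Step 30: b b b b b b b b b b b b b B B B B  =>  b b b b b b b b b b b b b b B B B   (applied B -> b)
  Step 31: b b b b b b b b b b b b b b B B B  =>  b b b b b b b b b b b b b b b B B   (applied B -> b)
  Step 32: b b b b b b b b b b b b b b b B B  =>  b b b b b b b b b b b b b b b B B B   (applied B -> B B)
  Step 33: b b b b b b b b b b b b b b b B B B  =>  b b b b b b b b b b b b b b b B B B B   (applied B -> B B)
  Step 34: b b b b b b b b b b b b b b b B B B B  =>  b b b b b b b b b b b b b b b b B B B   (applied B -> b)
  Step 35: b b b b b b b b b b b b b b b b B B B  =>  b b b b b b b b b b b b b b b b b B B   (applied B -> b)
  Step 36: b b b b b b b b b b b b b b b b b B B  =>  b b b b b b b b b b b b b b b b b B B B   (applied B -> B B)
  Step 37: b b b b b b b b b b b b b b b b b B B B  =>  b b b b b b b b b b b b b b b b b b B B   (applied B -> b)
  Step 38: b b b b b b b b b b b b b b b b b b B B  =>  b b b b b b b b b b b b b b b b b b b B   (applied B -> b)
  Step 39: b b b b b b b b b b b b b b b b b b b B  =>  b b b b b b b b b b b b b b b b b b b b   (applied B -> b)
Final yield: b b b b b b b b b b b b b b b b b b b b
Total rewrite steps: 39

39


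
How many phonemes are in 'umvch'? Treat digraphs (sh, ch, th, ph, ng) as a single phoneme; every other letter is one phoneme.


Parsing 'umvch' greedily, digraphs first:
  'u' -> vowel phoneme (phonemes so far: 1)
  'm' -> consonant phoneme (phonemes so far: 2)
  'v' -> consonant phoneme (phonemes so far: 3)
  'ch' -> digraph (1 consonant phoneme) (phonemes so far: 4)
Total phonemes: 4

4


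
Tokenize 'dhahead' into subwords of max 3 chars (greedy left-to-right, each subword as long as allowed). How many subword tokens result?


'dhahead' has 7 characters.
Chunking with max size 3:
  Chunk 1: 'dha' (positions 0-2)
  Chunk 2: 'hea' (positions 3-5)
  Chunk 3: 'd' (positions 6-6)
Total chunks: ceil(7 / 3) = 3

3


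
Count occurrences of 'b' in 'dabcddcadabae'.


Scanning 'dabcddcadabae' for 'b':
  Position 2: 'b' -> MATCH (count: 1)
  Position 10: 'b' -> MATCH (count: 2)
Total occurrences of 'b': 2

2


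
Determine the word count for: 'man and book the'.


Counting words by splitting on spaces:
  Word 1: 'man'
  Word 2: 'and'
  Word 3: 'book'
  Word 4: 'the'
Total words: 4

4


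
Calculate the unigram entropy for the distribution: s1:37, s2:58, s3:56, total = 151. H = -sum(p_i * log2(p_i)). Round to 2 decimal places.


Computing entropy H = -sum(p_i * log2(p_i)):
  s1: p = 37/151 = 0.2450, -p*log2(p) = 0.4972
  s2: p = 58/151 = 0.3841, -p*log2(p) = 0.5302
  s3: p = 56/151 = 0.3709, -p*log2(p) = 0.5307
H = sum of terms = 1.5581
Rounded to 2 decimals: 1.56

1.56


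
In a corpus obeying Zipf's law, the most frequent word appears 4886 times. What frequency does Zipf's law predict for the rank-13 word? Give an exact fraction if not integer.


Zipf's law: freq(rank) = f1 / rank
f1 = 4886, rank = 13
freq = 4886 / 13
GCD(4886, 13) = 1
Simplified: 4886/13

4886/13


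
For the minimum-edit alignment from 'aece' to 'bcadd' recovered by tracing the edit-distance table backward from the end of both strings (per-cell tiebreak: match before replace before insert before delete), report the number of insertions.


Edit distance = 5. Backtracking from cell (4, 5) with preference match > replace > insert > delete,
then listing the resulting alignment 'aece' -> 'bcadd' left to right:
  Step 1: insert 'b' [insertion #1]
  Step 2: replace a->c
  Step 3: replace e->a
  Step 4: replace c->d
  Step 5: replace e->d
Total insertions: 1

1


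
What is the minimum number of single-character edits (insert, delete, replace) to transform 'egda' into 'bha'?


Building DP table for s1='egda' (len 4) and s2='bha' (len 3):
       b  h  a
    0  1  2  3
  e 1  1  2  3
  g 2  2  2  3
  d 3  3  3  3
  a 4  4  4  3
Edit distance = dp[4][3] = 3

3


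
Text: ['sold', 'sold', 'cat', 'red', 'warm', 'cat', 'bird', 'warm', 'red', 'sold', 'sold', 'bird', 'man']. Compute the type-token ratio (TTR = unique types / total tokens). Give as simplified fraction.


Tokens: 13
Unique types: ('bird', 'cat', 'man', 'red', 'sold', 'warm') = 6
TTR = 6/13
Already in lowest terms.

6/13


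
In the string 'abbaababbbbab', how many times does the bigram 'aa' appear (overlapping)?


Scanning 'abbaababbbbab' for bigram 'aa':
  Position 0: 'ab' -> no
  Position 1: 'bb' -> no
  Position 2: 'ba' -> no
  Position 3: 'aa' -> MATCH
  Position 4: 'ab' -> no
  Position 5: 'ba' -> no
  Position 6: 'ab' -> no
  Position 7: 'bb' -> no
  Position 8: 'bb' -> no
  Position 9: 'bb' -> no
  Position 10: 'ba' -> no
  Position 11: 'ab' -> no
Total matches: 1

1


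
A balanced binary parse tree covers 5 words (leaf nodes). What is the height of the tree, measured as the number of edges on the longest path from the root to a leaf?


In a balanced binary tree with n leaves the deepest leaf is ceil(log2(n)) edges below the root.
log2(5) = 2.3219
ceil(2.3219) = 3
height (edges) = 3

3


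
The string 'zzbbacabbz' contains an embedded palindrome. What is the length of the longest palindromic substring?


Scanning 'zzbbacabbz' for palindromic substrings.
Substring at positions 1-9: 'zbbacabbz'.
Check: reverse('zbbacabbz') = 'zbbacabbz' -> palindrome confirmed.
Neighbouring characters ('z' / '-') break symmetry, so it cannot extend further.
No longer palindromic substring exists; longest length = 9

9


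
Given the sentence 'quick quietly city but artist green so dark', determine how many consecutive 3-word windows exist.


Word trigrams from [8] words:
  Trigram 1: (quick quietly city)
  Trigram 2: (quietly city but)
  Trigram 3: (city but artist)
  Trigram 4: (but artist green)
  Trigram 5: (artist green so)
  Trigram 6: (green so dark)
Total word trigrams: 8 - 2 = 6

6


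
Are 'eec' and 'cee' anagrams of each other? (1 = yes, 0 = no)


Sort characters of 'eec': 'cee'
Sort characters of 'cee': 'cee'
Sorted forms match -> they ARE anagrams
Result: 1

1


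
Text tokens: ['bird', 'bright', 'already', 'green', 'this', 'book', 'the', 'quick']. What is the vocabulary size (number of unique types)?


Listing all tokens and tracking unique types:
  Token 1: 'bird' -> NEW (unique so far: 1)
  Token 2: 'bright' -> NEW (unique so far: 2)
  Token 3: 'already' -> NEW (unique so far: 3)
  Token 4: 'green' -> NEW (unique so far: 4)
  Token 5: 'this' -> NEW (unique so far: 5)
  Token 6: 'book' -> NEW (unique so far: 6)
  Token 7: 'the' -> NEW (unique so far: 7)
  Token 8: 'quick' -> NEW (unique so far: 8)
Unique types: ('already', 'bird', 'book', 'bright', 'green', 'quick', 'the', 'this')
Vocabulary size: 8

8


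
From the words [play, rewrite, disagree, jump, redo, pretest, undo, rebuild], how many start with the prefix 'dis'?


Checking each word for prefix 'dis':
  'play' -> no (count: 0)
  'rewrite' -> no (count: 0)
  'disagree' -> YES, starts with 'dis' (count: 1)
  'jump' -> no (count: 1)
  'redo' -> no (count: 1)
  'pretest' -> no (count: 1)
  'undo' -> no (count: 1)
  'rebuild' -> no (count: 1)
Total with prefix 'dis': 1

1


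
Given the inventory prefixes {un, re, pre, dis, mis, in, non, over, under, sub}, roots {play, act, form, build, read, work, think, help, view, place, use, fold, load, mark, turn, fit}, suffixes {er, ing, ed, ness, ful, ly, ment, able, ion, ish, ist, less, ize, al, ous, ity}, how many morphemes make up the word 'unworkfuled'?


Segmenting 'unworkfuled' against the inventory:
  'un' -> prefix (morpheme 1)
  'work' -> root (morpheme 2)
  'ful' -> suffix (morpheme 3)
  'ed' -> suffix (morpheme 4)
Total morphemes: 4

4


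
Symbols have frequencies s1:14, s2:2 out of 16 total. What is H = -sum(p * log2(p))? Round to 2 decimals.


Computing entropy H = -sum(p_i * log2(p_i)):
  s1: p = 14/16 = 0.8750, -p*log2(p) = 0.1686
  s2: p = 2/16 = 0.1250, -p*log2(p) = 0.3750
H = sum of terms = 0.5436
Rounded to 2 decimals: 0.54

0.54


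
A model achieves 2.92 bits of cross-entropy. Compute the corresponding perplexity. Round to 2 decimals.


Perplexity formula: PP = 2^H
H = 2.92
PP = 2^2.92
Decompose: 2^2.92 = 2^2 * 2^0.92
2^2 = 4, 2^0.92 ~ 1.8921153
PP ~ 4 * 1.8921153 = 7.5684612
Rounded to 2 decimals: 7.57

7.57


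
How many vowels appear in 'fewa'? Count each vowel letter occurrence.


Scanning each character of 'fewa':
  Position 1: 'f' -> consonant (running count: 0)
  Position 2: 'e' -> vowel (running count: 1)
  Position 3: 'w' -> consonant (running count: 1)
  Position 4: 'a' -> vowel (running count: 2)
Total vowels: 2

2


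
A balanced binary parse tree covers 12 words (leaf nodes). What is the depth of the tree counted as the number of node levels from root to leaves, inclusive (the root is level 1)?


In a balanced binary tree with n leaves the deepest leaf is ceil(log2(n)) edges below the root,
so counting node levels inclusive of root and leaves gives ceil(log2(n)) + 1 levels.
log2(12) = 3.5850
ceil(3.5850) = 4
levels = 4 + 1 = 5

5


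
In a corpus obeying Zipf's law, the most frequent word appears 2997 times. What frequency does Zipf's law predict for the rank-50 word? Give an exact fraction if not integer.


Zipf's law: freq(rank) = f1 / rank
f1 = 2997, rank = 50
freq = 2997 / 50
GCD(2997, 50) = 1
Simplified: 2997/50

2997/50


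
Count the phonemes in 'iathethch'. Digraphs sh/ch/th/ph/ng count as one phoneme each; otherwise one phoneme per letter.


Parsing 'iathethch' greedily, digraphs first:
  'i' -> vowel phoneme (phonemes so far: 1)
  'a' -> vowel phoneme (phonemes so far: 2)
  'th' -> digraph (1 consonant phoneme) (phonemes so far: 3)
  'e' -> vowel phoneme (phonemes so far: 4)
  'th' -> digraph (1 consonant phoneme) (phonemes so far: 5)
  'ch' -> digraph (1 consonant phoneme) (phonemes so far: 6)
Total phonemes: 6

6


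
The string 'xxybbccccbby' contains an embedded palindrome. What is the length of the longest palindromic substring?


Scanning 'xxybbccccbby' for palindromic substrings.
Substring at positions 2-11: 'ybbccccbby'.
Check: reverse('ybbccccbby') = 'ybbccccbby' -> palindrome confirmed.
Neighbouring characters ('x' / '-') break symmetry, so it cannot extend further.
No longer palindromic substring exists; longest length = 10

10


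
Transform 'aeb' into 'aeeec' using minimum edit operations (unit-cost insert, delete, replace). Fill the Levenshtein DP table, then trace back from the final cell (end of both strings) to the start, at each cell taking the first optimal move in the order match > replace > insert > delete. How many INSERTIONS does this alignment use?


Edit distance = 3. Backtracking from cell (3, 5) with preference match > replace > insert > delete,
then listing the resulting alignment 'aeb' -> 'aeeec' left to right:
  Step 1: keep 'a'
  Step 2: insert 'e' [insertion #1]
  Step 3: insert 'e' [insertion #2]
  Step 4: keep 'e'
  Step 5: replace b->c
Total insertions: 2

2


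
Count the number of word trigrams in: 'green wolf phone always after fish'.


Word trigrams from [6] words:
  Trigram 1: (green wolf phone)
  Trigram 2: (wolf phone always)
  Trigram 3: (phone always after)
  Trigram 4: (always after fish)
Total word trigrams: 6 - 2 = 4

4


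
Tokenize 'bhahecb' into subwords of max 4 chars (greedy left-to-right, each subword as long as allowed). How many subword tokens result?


'bhahecb' has 7 characters.
Chunking with max size 4:
  Chunk 1: 'bhah' (positions 0-3)
  Chunk 2: 'ecb' (positions 4-6)
Total chunks: ceil(7 / 4) = 2

2


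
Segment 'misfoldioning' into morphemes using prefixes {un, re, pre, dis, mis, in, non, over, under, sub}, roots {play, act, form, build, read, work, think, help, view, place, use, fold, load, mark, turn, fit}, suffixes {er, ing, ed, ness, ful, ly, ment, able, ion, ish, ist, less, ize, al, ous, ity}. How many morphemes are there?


Segmenting 'misfoldioning' against the inventory:
  'mis' -> prefix (morpheme 1)
  'fold' -> root (morpheme 2)
  'ion' -> suffix (morpheme 3)
  'ing' -> suffix (morpheme 4)
Total morphemes: 4

4


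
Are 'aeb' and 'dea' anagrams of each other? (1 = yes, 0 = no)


Sort characters of 'aeb': 'abe'
Sort characters of 'dea': 'ade'
Sorted forms differ -> they are NOT anagrams
Result: 0

0


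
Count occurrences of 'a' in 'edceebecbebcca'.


Scanning 'edceebecbebcca' for 'a':
  Position 13: 'a' -> MATCH (count: 1)
Total occurrences of 'a': 1

1


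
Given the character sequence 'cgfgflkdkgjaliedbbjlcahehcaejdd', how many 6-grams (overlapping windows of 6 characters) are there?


String 'cgfgflkdkgjaliedbbjlcahehcaejdd' has length L = 31.
Number of overlapping n-grams = L - n + 1
Substituting: 31 - 6 + 1 = 26

26


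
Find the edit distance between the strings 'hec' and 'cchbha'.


Building DP table for s1='hec' (len 3) and s2='cchbha' (len 6):
       c  c  h  b  h  a
    0  1  2  3  4  5  6
  h 1  1  2  2  3  4  5
  e 2  2  2  3  3  4  5
  c 3  2  2  3  4  4  5
Edit distance = dp[3][6] = 5

5


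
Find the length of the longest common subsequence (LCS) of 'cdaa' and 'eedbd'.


DP table for LCS of 'cdaa' and 'eedbd':
       e  e  d  b  d
    0  0  0  0  0  0
  c 0  0  0  0  0  0
  d 0  0  0  1  1  1
  a 0  0  0  1  1  1
  a 0  0  0  1  1  1
LCS: 'd'
LCS length = 1

1


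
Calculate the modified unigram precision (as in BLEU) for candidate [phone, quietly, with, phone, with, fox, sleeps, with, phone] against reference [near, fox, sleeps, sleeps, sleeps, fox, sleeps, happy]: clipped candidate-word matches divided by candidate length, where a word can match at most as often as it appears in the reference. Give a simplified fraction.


Reference word counts: {'fox': 2, 'happy': 1, 'near': 1, 'sleeps': 4}
Checking each candidate word (with clipping):
  'phone' -> not in reference -> no match (matches: 0)
  'quietly' -> not in reference -> no match (matches: 0)
  'with' -> not in reference -> no match (matches: 0)
  'phone' -> not in reference -> no match (matches: 0)
  'with' -> not in reference -> no match (matches: 0)
  'fox' -> in reference (ref count 2, used 1/2) -> match (matches: 1)
  'sleeps' -> in reference (ref count 4, used 1/4) -> match (matches: 2)
  'with' -> not in reference -> no match (matches: 2)
  'phone' -> not in reference -> no match (matches: 2)
Clipped matches: 2, Candidate length: 9
Precision = 2/9

2/9


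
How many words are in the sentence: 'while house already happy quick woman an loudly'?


Counting words by splitting on spaces:
  Word 1: 'while'
  Word 2: 'house'
  Word 3: 'already'
  Word 4: 'happy'
  Word 5: 'quick'
  Word 6: 'woman'
  Word 7: 'an'
  Word 8: 'loudly'
Total words: 8

8


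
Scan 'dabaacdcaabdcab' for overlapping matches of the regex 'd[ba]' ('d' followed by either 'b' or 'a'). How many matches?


Pattern: d[ba] means 'd' followed by either 'b' or 'a'.
Scanning 'dabaacdcaabdcab' position-by-position:
  Pos 0: window 'da' -> MATCH
  Pos 1: window 'ab' -> no
  Pos 2: window 'ba' -> no
  Pos 3: window 'aa' -> no
  Pos 4: window 'ac' -> no
  Pos 5: window 'cd' -> no
  Pos 6: window 'dc' -> no
  Pos 7: window 'ca' -> no
  Pos 8: window 'aa' -> no
  Pos 9: window 'ab' -> no
  Pos 10: window 'bd' -> no
  Pos 11: window 'dc' -> no
  Pos 12: window 'ca' -> no
  Pos 13: window 'ab' -> no
  Pos 14: window 'b' -> no
Total matches: 1

1


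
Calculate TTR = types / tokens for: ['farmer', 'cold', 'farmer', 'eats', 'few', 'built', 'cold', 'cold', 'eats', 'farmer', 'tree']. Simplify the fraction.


Tokens: 11
Unique types: ('built', 'cold', 'eats', 'farmer', 'few', 'tree') = 6
TTR = 6/11
Already in lowest terms.

6/11


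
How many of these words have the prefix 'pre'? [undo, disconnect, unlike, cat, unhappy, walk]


Checking each word for prefix 'pre':
  'undo' -> no (count: 0)
  'disconnect' -> no (count: 0)
  'unlike' -> no (count: 0)
  'cat' -> no (count: 0)
  'unhappy' -> no (count: 0)
  'walk' -> no (count: 0)
Total with prefix 'pre': 0

0


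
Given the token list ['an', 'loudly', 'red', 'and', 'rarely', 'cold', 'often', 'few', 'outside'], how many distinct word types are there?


Listing all tokens and tracking unique types:
  Token 1: 'an' -> NEW (unique so far: 1)
  Token 2: 'loudly' -> NEW (unique so far: 2)
  Token 3: 'red' -> NEW (unique so far: 3)
  Token 4: 'and' -> NEW (unique so far: 4)
  Token 5: 'rarely' -> NEW (unique so far: 5)
  Token 6: 'cold' -> NEW (unique so far: 6)
  Token 7: 'often' -> NEW (unique so far: 7)
  Token 8: 'few' -> NEW (unique so far: 8)
  Token 9: 'outside' -> NEW (unique so far: 9)
Unique types: ('an', 'and', 'cold', 'few', 'loudly', 'often', 'outside', 'rarely', 'red')
Vocabulary size: 9

9


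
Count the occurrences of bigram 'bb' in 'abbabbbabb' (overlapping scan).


Scanning 'abbabbbabb' for bigram 'bb':
  Position 0: 'ab' -> no
  Position 1: 'bb' -> MATCH
  Position 2: 'ba' -> no
  Position 3: 'ab' -> no
  Position 4: 'bb' -> MATCH
  Position 5: 'bb' -> MATCH
  Position 6: 'ba' -> no
  Position 7: 'ab' -> no
  Position 8: 'bb' -> MATCH
Total matches: 4

4


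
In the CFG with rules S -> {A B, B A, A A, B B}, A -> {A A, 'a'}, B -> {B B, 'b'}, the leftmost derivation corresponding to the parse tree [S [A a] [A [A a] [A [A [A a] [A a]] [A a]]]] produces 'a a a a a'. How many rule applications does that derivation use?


Every bracketed nonterminal node [X ...] in the tree is produced by exactly one rule application.
Reading the tree off as a leftmost derivation:
  Step 1: S  =>  A A   (applied S -> A A)
  Step 2: A A  =>  a A   (applied A -> a)
  Step 3: a A  =>  a A A   (applied A -> A A)
  Step 4: a A A  =>  a a A   (applied A -> a)
  Step 5: a a A  =>  a a A A   (applied A -> A A)
  Step 6: a a A A  =>  a a A A A   (applied A -> A A)
  Step 7: a a A A A  =>  a a a A A   (applied A -> a)
  Step 8: a a a A A  =>  a a a a A   (applied A -> a)
  Step 9: a a a a A  =>  a a a a a   (applied A -> a)
Final yield: a a a a a
Total rewrite steps: 9

9


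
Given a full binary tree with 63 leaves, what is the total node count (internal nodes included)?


Leaf nodes (terminals): 63
Internal nodes = n - 1 = 63 - 1 = 62
Total = leaves + internal = 63 + 62 = 125

125


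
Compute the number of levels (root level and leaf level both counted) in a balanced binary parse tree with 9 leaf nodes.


In a balanced binary tree with n leaves the deepest leaf is ceil(log2(n)) edges below the root,
so counting node levels inclusive of root and leaves gives ceil(log2(n)) + 1 levels.
log2(9) = 3.1699
ceil(3.1699) = 4
levels = 4 + 1 = 5

5


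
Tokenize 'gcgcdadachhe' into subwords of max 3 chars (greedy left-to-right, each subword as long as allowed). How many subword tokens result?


'gcgcdadachhe' has 12 characters.
Chunking with max size 3:
  Chunk 1: 'gcg' (positions 0-2)
  Chunk 2: 'cda' (positions 3-5)
  Chunk 3: 'dac' (positions 6-8)
  Chunk 4: 'hhe' (positions 9-11)
Total chunks: ceil(12 / 3) = 4

4


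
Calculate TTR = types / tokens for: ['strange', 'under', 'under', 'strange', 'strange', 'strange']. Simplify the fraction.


Tokens: 6
Unique types: ('strange', 'under') = 2
TTR = 2/6
Simplify: divide both by 2 -> 1/3
TTR = 1/3

1/3
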